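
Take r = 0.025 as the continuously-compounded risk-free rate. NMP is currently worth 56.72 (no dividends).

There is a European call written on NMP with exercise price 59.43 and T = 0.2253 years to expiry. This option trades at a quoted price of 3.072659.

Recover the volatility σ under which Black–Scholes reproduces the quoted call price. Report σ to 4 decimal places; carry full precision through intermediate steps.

At σ = 0.3793 the Black–Scholes value reproduces the quote:
σ√T = 0.3793·√0.2253 = 0.180038
d₁ = (ln(S/K) + (r+σ²/2)T) / (σ√T) = (ln(56.72/59.43) + (0.025+0.3793²/2)·0.2253) / 0.180038 = (-0.046672 + 0.021839) / 0.180038 = -0.137932
d₂ = d₁ − σ√T = -0.137932 − 0.180038 = -0.317970
e^{−rT} = 0.994383
N(d₁) = 0.445147,  N(d₂) = 0.375254
V = S·N(d₁) − K·e^{−rT}·N(d₂) = 25.248740 − 22.176081 = 3.072659 (matching the quote); vega is positive throughout, so no other σ reproduces this price

sigma = 0.3793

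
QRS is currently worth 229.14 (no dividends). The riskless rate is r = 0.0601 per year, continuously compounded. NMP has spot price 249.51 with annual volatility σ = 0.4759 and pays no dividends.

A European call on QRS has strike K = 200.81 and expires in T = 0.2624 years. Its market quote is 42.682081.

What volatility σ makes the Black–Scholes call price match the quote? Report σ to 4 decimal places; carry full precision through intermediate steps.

sigma = 0.5461

At σ = 0.5461 the Black–Scholes value reproduces the quote:
σ√T = 0.5461·√0.2624 = 0.279740
d₁ = (ln(S/K) + (r+σ²/2)T) / (σ√T) = (ln(229.14/200.81) + (0.0601+0.5461²/2)·0.2624) / 0.279740 = (0.131974 + 0.054897) / 0.279740 = 0.668019
d₂ = d₁ − σ√T = 0.668019 − 0.279740 = 0.388279
e^{−rT} = 0.984353
N(d₁) = 0.747939,  N(d₂) = 0.651095
V = S·N(d₁) − K·e^{−rT}·N(d₂) = 171.382789 − 128.700707 = 42.682081 (the observed quote) — the price is monotone increasing in volatility, hence this σ is the only solution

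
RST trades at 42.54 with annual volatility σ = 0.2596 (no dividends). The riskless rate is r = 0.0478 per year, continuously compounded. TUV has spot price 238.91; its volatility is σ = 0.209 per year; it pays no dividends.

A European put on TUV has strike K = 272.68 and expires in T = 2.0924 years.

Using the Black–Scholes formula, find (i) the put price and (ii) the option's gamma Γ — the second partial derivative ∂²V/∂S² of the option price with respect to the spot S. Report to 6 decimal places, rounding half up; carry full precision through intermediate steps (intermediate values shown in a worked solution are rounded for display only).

σ√T = 0.209·√2.0924 = 0.302321
d₁ = (ln(S/K) + (r+σ²/2)T) / (σ√T) = (ln(238.91/272.68) + (0.0478+0.209²/2)·2.0924) / 0.302321 = (-0.132212 + 0.145716) / 0.302321 = 0.044667
d₂ = d₁ − σ√T = 0.044667 − 0.302321 = -0.257654
e^{−rT} = 0.904822
N(−d₁) = 0.482186,  N(−d₂) = 0.601663
Put price V = K·e^{−rT}·N(−d₂) − S·N(−d₁) = 148.446511 − 115.199156 = 33.247354
φ(d₁) = (1/√(2π))·e^{−d₁²/2} = 0.398545
Γ = φ(d₁) / (S·σ·√T) = 0.005518

price = 33.247354
Γ = 0.005518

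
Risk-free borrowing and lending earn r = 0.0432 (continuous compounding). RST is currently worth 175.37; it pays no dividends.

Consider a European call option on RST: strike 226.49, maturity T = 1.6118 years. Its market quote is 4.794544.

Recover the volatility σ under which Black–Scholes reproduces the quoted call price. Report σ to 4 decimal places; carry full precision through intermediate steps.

sigma = 0.1751

At σ = 0.1751 the Black–Scholes value reproduces the quote:
σ√T = 0.1751·√1.6118 = 0.222301
d₁ = (ln(S/K) + (r+σ²/2)T) / (σ√T) = (ln(175.37/226.49) + (0.0432+0.1751²/2)·1.6118) / 0.222301 = (-0.255803 + 0.094339) / 0.222301 = -0.726330
d₂ = d₁ − σ√T = -0.726330 − 0.222301 = -0.948632
e^{−rT} = 0.932739
N(d₁) = 0.233818,  N(d₂) = 0.171404
V = S·N(d₁) − K·e^{−rT}·N(d₂) = 41.004680 − 36.210136 = 4.794544 (matching the quote); vega is positive throughout, so no other σ reproduces this price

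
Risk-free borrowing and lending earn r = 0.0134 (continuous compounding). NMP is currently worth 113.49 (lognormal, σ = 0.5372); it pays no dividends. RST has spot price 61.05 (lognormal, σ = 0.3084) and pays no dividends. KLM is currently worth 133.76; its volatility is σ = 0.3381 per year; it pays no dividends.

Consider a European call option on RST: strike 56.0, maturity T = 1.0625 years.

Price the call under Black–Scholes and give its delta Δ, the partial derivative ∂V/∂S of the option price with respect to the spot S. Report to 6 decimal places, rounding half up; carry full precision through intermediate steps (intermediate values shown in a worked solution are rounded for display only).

σ√T = 0.3084·√1.0625 = 0.317891
d₁ = (ln(S/K) + (r+σ²/2)T) / (σ√T) = (ln(61.05/56.0) + (0.0134+0.3084²/2)·1.0625) / 0.317891 = (0.086342 + 0.064765) / 0.317891 = 0.475340
d₂ = d₁ − σ√T = 0.475340 − 0.317891 = 0.157448
e^{−rT} = 0.985863
N(d₁) = 0.682728,  N(d₂) = 0.562554
Call price V = S·N(d₁) − K·e^{−rT}·N(d₂) = 41.680523 − 31.057694 = 10.622829
Δ = N(d₁) = 0.682728

price = 10.622829
Δ = 0.682728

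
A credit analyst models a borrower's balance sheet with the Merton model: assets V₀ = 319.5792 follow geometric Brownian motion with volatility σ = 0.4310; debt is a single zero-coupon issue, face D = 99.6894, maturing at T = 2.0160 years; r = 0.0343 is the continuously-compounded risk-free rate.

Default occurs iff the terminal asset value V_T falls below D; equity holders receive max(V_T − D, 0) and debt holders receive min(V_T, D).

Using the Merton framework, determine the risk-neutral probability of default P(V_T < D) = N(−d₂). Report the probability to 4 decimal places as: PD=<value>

Apply the equity-as-call identities (strike 99.6894, horizon 2.0160 years):
d₁ = [ln(V₀/D) + (r + σ²/2)T] / (σ√T)
   = [ln(319.5792/99.6894) + (0.0343 + 0.5·0.4310²)·2.0160] / (0.4310·√2.0160)
   = [1.164946 + 0.256396] / 0.611959 = 2.322608
d₂ = d₁ − σ√T = 2.322608 − 0.611959 = 1.710649
risk-neutral PD = N(−d₂) = N(-1.710649) = 0.043573

PD=0.0436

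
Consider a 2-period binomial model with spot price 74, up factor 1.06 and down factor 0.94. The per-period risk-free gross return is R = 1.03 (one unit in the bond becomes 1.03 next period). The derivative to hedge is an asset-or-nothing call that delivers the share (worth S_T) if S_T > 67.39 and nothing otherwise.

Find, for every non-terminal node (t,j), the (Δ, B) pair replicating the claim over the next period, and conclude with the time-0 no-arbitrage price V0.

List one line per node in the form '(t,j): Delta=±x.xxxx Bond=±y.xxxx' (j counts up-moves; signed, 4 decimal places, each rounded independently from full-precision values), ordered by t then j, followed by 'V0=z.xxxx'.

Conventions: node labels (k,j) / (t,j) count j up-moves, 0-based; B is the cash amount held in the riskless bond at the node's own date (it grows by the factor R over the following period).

No-arbitrage ⇒ martingale measure with p* = (R−d)/(u−d) = 0.7500.
Terminal payoffs: V(2,0)=0.0000, V(2,1)=73.7336, V(2,2)=83.1464
  t=1,j=0: stock 69.5600 → up 73.7336 (V=73.7336), down 65.3864 (V=0.0000). Price 53.6895; hedge Δ=8.8333, bond B=-560.7572.
  t=1,j=1: stock 78.4400 → up 83.1464 (V=83.1464), down 73.7336 (V=73.7336). Price 78.4400; hedge Δ=1.0000, bond B=0.0000.
  t=0,j=0: stock 74.0000 → up 78.4400 (V=78.4400), down 69.5600 (V=53.6895). Price 70.1479; hedge Δ=2.7872, bond B=-136.1061.
Sanity check at the root: Δ(0,0)·S0 + B(0,0) reproduces V0 = 70.1479.

(0,0): Delta=2.7872 Bond=-136.1061
(1,0): Delta=8.8333 Bond=-560.7572
(1,1): Delta=1.0000 Bond=0.0000
V0=70.1479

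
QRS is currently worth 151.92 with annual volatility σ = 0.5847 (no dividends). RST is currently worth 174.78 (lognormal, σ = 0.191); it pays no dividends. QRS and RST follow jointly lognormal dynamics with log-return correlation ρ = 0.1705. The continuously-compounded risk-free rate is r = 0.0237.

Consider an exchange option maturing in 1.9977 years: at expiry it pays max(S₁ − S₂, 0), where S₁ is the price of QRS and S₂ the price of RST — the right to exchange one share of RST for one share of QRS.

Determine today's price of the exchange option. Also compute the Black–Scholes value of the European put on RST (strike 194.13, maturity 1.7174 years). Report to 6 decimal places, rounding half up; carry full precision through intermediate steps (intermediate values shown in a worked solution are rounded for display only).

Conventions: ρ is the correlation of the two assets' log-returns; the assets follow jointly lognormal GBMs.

σ_eff = √(σ₁² + σ₂² − 2ρσ₁σ₂) = √(0.5847² + 0.191² − 2·0.1705·0.5847·0.191) = 0.583329
d₁ = (ln(S₁/S₂) + (q₂ − q₁ + σ_eff²/2)T) / (σ_eff√T) = (ln(151.92/174.78) + (0.0 − 0.0 + 0.170136)·1.9977) / 0.824478 = 0.242223
d₂ = d₁ − σ_eff√T = 0.242223 − 0.824478 = -0.582254
N(d₁) = 0.595696,  N(d₂) = 0.280198
V = S₁·e^{−q₁T}·N(d₁) − S₂·e^{−q₂T}·N(d₂) = 90.498203 − 48.972954 = 41.525249
[vanilla: RST put K=194.13]
σ√T = 0.191·√1.7174 = 0.250305
d₁ = (ln(S/K) + (r+σ²/2)T) / (σ√T) = (ln(174.78/194.13) + (0.0237+0.191²/2)·1.7174) / 0.250305 = (-0.105000 + 0.072029) / 0.250305 = -0.131725
d₂ = d₁ − σ√T = -0.131725 − 0.250305 = -0.382030
e^{−rT} = 0.960115
N(−d₁) = 0.552399,  N(−d₂) = 0.648780
price = K·e^{−rT}·N(−d₂) − S·N(−d₁) = 120.924281 − 96.548311 = 24.375970

exchange price = 41.525249
price(RST put K=194.13) = 24.375970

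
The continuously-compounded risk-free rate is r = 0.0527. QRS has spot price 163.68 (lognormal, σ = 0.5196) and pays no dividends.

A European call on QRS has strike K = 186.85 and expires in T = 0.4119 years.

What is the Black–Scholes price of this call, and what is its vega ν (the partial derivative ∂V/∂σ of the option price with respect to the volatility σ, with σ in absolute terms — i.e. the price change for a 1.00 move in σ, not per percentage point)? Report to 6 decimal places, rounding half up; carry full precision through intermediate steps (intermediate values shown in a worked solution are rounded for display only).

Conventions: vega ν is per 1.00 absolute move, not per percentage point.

σ√T = 0.5196·√0.4119 = 0.333476
d₁ = (ln(S/K) + (r+σ²/2)T) / (σ√T) = (ln(163.68/186.85) + (0.0527+0.5196²/2)·0.4119) / 0.333476 = (-0.132393 + 0.077310) / 0.333476 = -0.165177
d₂ = d₁ − σ√T = -0.165177 − 0.333476 = -0.498653
e^{−rT} = 0.978527
N(d₁) = 0.434402,  N(d₂) = 0.309012
Call price V = S·N(d₁) − K·e^{−rT}·N(d₂) = 71.103000 − 56.499043 = 14.603957
φ(d₁) = (1/√(2π))·e^{−d₁²/2} = 0.393537
ν = S·φ(d₁)·√T = 41.340629

price = 14.603957
ν = 41.340629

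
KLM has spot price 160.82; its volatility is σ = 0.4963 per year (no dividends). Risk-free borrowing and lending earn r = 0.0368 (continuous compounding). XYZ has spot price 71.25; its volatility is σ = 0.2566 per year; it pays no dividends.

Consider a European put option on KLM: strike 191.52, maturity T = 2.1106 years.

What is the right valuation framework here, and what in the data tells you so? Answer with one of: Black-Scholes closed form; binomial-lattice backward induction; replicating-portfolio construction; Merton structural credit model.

Key observation: everything needed for the exact continuous-time valuation of the European put on KLM (strike 191.52) is given, and no feature rules the closed form out.

framework: Black-Scholes closed form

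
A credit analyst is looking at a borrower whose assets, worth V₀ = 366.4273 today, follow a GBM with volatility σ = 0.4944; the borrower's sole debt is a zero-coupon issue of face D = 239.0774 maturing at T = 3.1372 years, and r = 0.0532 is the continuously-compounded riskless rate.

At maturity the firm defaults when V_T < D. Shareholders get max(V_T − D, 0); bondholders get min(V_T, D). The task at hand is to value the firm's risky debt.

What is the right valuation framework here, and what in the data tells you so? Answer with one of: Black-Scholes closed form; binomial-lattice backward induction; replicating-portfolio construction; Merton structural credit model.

Key observation: assets follow a GBM and default happens iff V_T < 239.0774; valuing claims on that split (equity as a call, risky debt as the residual) is the structural model's definition.

framework: Merton structural credit model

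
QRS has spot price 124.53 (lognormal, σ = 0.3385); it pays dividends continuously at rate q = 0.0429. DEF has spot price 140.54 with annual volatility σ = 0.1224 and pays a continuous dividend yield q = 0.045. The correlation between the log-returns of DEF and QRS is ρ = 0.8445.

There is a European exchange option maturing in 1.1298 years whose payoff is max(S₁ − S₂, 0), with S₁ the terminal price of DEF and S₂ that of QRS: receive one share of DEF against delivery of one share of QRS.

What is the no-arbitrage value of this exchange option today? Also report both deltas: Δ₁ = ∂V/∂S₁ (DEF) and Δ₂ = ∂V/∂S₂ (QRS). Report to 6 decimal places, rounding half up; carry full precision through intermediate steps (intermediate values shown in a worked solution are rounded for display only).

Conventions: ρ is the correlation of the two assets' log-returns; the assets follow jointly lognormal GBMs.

exchange price = 21.810849
Δ1 = 0.685552
Δ2 = -0.598544

σ_eff = √(σ₁² + σ₂² − 2ρσ₁σ₂) = √(0.1224² + 0.3385² − 2·0.8445·0.1224·0.3385) = 0.244100
d₁ = (ln(S₁/S₂) + (q₂ − q₁ + σ_eff²/2)T) / (σ_eff√T) = (ln(140.54/124.53) + (0.0429 − 0.045 + 0.029792)·1.1298) / 0.259459 = 0.586731
d₂ = d₁ − σ_eff√T = 0.586731 − 0.259459 = 0.327272
N(d₁) = 0.721308,  N(d₂) = 0.628269
V = S₁·e^{−q₁T}·N(d₁) − S₂·e^{−q₂T}·N(d₂) = 96.347517 − 74.536668 = 21.810849
Key observation: no risk-free rate is needed — with the second asset as numeraire the exchange option is a call on the ratio S₁/S₂, and r cancels out of the value.
Δ₁ = e^{−q₁T}·N(d₁) = 0.685552;  Δ₂ = −e^{−q₂T}·N(d₂) = -0.598544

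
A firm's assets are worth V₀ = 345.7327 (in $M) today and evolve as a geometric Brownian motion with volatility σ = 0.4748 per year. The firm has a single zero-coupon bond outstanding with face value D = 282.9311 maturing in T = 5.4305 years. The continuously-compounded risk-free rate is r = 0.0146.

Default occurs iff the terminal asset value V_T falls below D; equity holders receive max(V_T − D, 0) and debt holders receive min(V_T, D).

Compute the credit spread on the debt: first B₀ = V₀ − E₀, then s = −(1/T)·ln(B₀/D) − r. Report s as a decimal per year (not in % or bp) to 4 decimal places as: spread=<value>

Equity is a call on the firm's assets struck at D = 282.9311:
d₁ = [ln(V₀/D) + (r + σ²/2)T] / (σ√T)
   = [ln(345.7327/282.9311) + (0.0146 + 0.5·0.4748²)·5.4305] / (0.4748·√5.4305)
   = [0.200463 + 0.691398] / 1.106447 = 0.806058
d₂ = d₁ − σ√T = 0.806058 − 1.106447 = -0.300389
N(d₁) = 0.789895,  N(d₂) = 0.381940,  e^(−rT) = 0.923776
E₀ = V₀·N(d₁) − D·e^(−rT)·N(d₂)
   = 345.7327·0.789895 − 282.9311·0.923776·0.381940 = 173.266806
B₀ = V₀ − E₀ = 345.7327 − 173.266806 = 172.465894
spread = −(1/T)·ln(B₀/D) − r = −(1/5.4305)·ln(172.465894/282.9311) − 0.0146 = 0.07655255

spread=0.0766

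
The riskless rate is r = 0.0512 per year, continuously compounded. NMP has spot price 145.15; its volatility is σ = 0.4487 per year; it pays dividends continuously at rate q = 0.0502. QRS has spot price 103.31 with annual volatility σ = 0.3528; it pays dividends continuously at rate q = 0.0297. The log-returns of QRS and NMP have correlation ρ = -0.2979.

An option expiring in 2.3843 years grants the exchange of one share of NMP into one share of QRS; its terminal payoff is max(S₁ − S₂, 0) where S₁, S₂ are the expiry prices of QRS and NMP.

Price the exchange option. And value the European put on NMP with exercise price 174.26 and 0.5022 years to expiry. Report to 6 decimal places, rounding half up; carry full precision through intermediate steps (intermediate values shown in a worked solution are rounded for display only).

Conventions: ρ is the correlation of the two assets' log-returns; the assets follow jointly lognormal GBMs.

exchange price = 28.503264
price(NMP put K=174.26) = 36.925092

σ_eff = √(σ₁² + σ₂² − 2ρσ₁σ₂) = √(0.3528² + 0.4487² − 2·-0.2979·0.3528·0.4487) = 0.648163
d₁ = (ln(S₁/S₂) + (q₂ − q₁ + σ_eff²/2)T) / (σ_eff√T) = (ln(103.31/145.15) + (0.0502 − 0.0297 + 0.210058)·2.3843) / 1.000840 = 0.209509
d₂ = d₁ − σ_eff√T = 0.209509 − 1.000840 = -0.791331
N(d₁) = 0.582975,  N(d₂) = 0.214375
V = S₁·e^{−q₁T}·N(d₁) − S₂·e^{−q₂T}·N(d₂) = 56.109710 − 27.606446 = 28.503264
[vanilla: NMP put K=174.26]
σ√T = 0.4487·√0.5022 = 0.317976
d₁ = (ln(S/K) + (r−q+σ²/2)T) / (σ√T) = (ln(145.15/174.26) + (0.0512−0.0502+0.4487²/2)·0.5022) / 0.317976 = (-0.182781 + 0.051057) / 0.317976 = -0.414258
d₂ = d₁ − σ√T = -0.414258 − 0.317976 = -0.732234
e^{−rT} = 0.974615
e^{−qT} = 0.975105
N(−d₁) = 0.660657,  N(−d₂) = 0.767987
price = K·e^{−rT}·N(−d₂) − S·e^{−qT}·N(−d₁) = 130.432199 − 93.507108 = 36.925092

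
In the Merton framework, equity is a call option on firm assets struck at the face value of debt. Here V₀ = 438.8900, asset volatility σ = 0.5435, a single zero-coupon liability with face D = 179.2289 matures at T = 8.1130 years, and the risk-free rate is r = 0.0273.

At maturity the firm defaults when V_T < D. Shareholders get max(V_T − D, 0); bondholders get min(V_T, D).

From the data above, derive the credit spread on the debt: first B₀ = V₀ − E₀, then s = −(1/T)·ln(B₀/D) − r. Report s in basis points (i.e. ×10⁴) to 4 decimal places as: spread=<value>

spread=466.3695

Apply the equity-as-call identities (strike 179.2289, horizon 8.1130 years):
d₁ = [ln(V₀/D) + (r + σ²/2)T] / (σ√T)
   = [ln(438.8900/179.2289) + (0.0273 + 0.5·0.5435²)·8.1130] / (0.5435·√8.1130)
   = [0.895585 + 1.419744] / 1.548069 = 1.495624
d₂ = d₁ − σ√T = 1.495624 − 1.548069 = -0.052445
N(d₁) = 0.932624,  N(d₂) = 0.479087,  e^(−rT) = 0.801328
E₀ = V₀·N(d₁) − D·e^(−rT)·N(d₂)
   = 438.8900·0.932624 − 179.2289·0.801328·0.479087 = 340.512386
B₀ = V₀ − E₀ = 438.8900 − 340.512386 = 98.377614
spread = −(1/T)·ln(B₀/D) − r = −(1/8.1130)·ln(98.377614/179.2289) − 0.0273 = 0.04663695
in basis points: 0.04663695 × 10⁴ = 466.3695 bp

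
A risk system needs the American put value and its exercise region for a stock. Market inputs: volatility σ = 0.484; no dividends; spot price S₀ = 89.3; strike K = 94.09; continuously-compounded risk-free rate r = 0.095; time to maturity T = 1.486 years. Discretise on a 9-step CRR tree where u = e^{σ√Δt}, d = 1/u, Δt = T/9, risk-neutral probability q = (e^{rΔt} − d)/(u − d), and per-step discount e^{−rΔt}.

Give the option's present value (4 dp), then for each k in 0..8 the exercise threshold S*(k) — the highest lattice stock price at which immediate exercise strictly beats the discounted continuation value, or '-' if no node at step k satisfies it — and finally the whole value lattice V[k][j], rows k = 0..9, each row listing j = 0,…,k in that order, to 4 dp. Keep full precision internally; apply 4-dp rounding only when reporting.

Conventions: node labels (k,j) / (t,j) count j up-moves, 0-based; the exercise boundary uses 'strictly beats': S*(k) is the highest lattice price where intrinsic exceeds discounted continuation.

params: Δt=0.16511 u=1.21734 d=0.82146 q=0.49093 e^(-rΔt)=0.98444
t_9 payoffs: 78.8794 71.5492 60.6865 44.5888 20.7333 0.0000 0.0000 0.0000 0.0000 0.0000
t_8: node(8,0) S=18.5164 payoff=75.5736 vs cont=74.1092 → 75.5736 [stop]  node(8,1) S=27.4398 payoff=66.6502 vs cont=65.1859 → 66.6502 [stop]  node(8,2) S=40.6635 payoff=53.4265 vs cont=51.9622 → 53.4265 [stop]  node(8,3) S=60.2598 payoff=33.8302 vs cont=32.3658 → 33.8302 [stop]  node(8,4) S=89.3000 payoff=4.7900 vs cont=10.3905 → 10.3905 [wait]  node(8,5) S=132.3351 payoff=0.0000 vs cont=0.0000 → 0.0000 [wait]  node(8,6) S=196.1095 payoff=0.0000 vs cont=0.0000 → 0.0000 [wait]  node(8,7) S=290.6178 payoff=0.0000 vs cont=0.0000 → 0.0000 [wait]  node(8,8) S=430.6711 payoff=0.0000 vs cont=0.0000 → 0.0000 [wait]  ⇒ S*(8)=60.2598
t_7: node(7,0) S=22.5408 payoff=71.5492 vs cont=70.0849 → 71.5492 [stop]  node(7,1) S=33.4035 payoff=60.6865 vs cont=59.2221 → 60.6865 [stop]  node(7,2) S=49.5012 payoff=44.5888 vs cont=43.1244 → 44.5888 [stop]  node(7,3) S=73.3567 payoff=20.7333 vs cont=21.9756 → 21.9756 [wait]  node(7,4) S=108.7084 payoff=0.0000 vs cont=5.2072 → 5.2072 [wait]  node(7,5) S=161.0968 payoff=0.0000 vs cont=0.0000 → 0.0000 [wait]  node(7,6) S=238.7319 payoff=0.0000 vs cont=0.0000 → 0.0000 [wait]  node(7,7) S=353.7806 payoff=0.0000 vs cont=0.0000 → 0.0000 [wait]  ⇒ S*(7)=49.5012
t_6: node(6,0) S=27.4398 payoff=66.6502 vs cont=65.1859 → 66.6502 [stop]  node(6,1) S=40.6635 payoff=53.4265 vs cont=51.9622 → 53.4265 [stop]  node(6,2) S=60.2598 payoff=33.8302 vs cont=32.9662 → 33.8302 [stop]  node(6,3) S=89.3000 payoff=4.7900 vs cont=13.5297 → 13.5297 [wait]  node(6,4) S=132.3351 payoff=0.0000 vs cont=2.6096 → 2.6096 [wait]  node(6,5) S=196.1095 payoff=0.0000 vs cont=0.0000 → 0.0000 [wait]  node(6,6) S=290.6178 payoff=0.0000 vs cont=0.0000 → 0.0000 [wait]  ⇒ S*(6)=60.2598
t_5: node(5,0) S=33.4035 payoff=60.6865 vs cont=59.2221 → 60.6865 [stop]  node(5,1) S=49.5012 payoff=44.5888 vs cont=43.1244 → 44.5888 [stop]  node(5,2) S=73.3567 payoff=20.7333 vs cont=23.4928 → 23.4928 [wait]  node(5,3) S=108.7084 payoff=0.0000 vs cont=8.0416 → 8.0416 [wait]  node(5,4) S=161.0968 payoff=0.0000 vs cont=1.3078 → 1.3078 [wait]  node(5,5) S=238.7319 payoff=0.0000 vs cont=0.0000 → 0.0000 [wait]  ⇒ S*(5)=49.5012
t_4: node(4,0) S=40.6635 payoff=53.4265 vs cont=51.9622 → 53.4265 [stop]  node(4,1) S=60.2598 payoff=33.8302 vs cont=33.6994 → 33.8302 [stop]  node(4,2) S=89.3000 payoff=4.7900 vs cont=15.6598 → 15.6598 [wait]  node(4,3) S=132.3351 payoff=0.0000 vs cont=4.6621 → 4.6621 [wait]  node(4,4) S=196.1095 payoff=0.0000 vs cont=0.6554 → 0.6554 [wait]  ⇒ S*(4)=60.2598
t_3: node(3,0) S=49.5012 payoff=44.5888 vs cont=43.1244 → 44.5888 [stop]  node(3,1) S=73.3567 payoff=20.7333 vs cont=24.5222 → 24.5222 [wait]  node(3,2) S=108.7084 payoff=0.0000 vs cont=10.1011 → 10.1011 [wait]  node(3,3) S=161.0968 payoff=0.0000 vs cont=2.6532 → 2.6532 [wait]  ⇒ S*(3)=49.5012
t_2: node(2,0) S=60.2598 payoff=33.8302 vs cont=34.1969 → 34.1969 [wait]  node(2,1) S=89.3000 payoff=4.7900 vs cont=17.1710 → 17.1710 [wait]  node(2,2) S=132.3351 payoff=0.0000 vs cont=6.3444 → 6.3444 [wait]  ⇒ S*(2)=-
t_1: node(1,0) S=73.3567 payoff=20.7333 vs cont=25.4364 → 25.4364 [wait]  node(1,1) S=108.7084 payoff=0.0000 vs cont=11.6715 → 11.6715 [wait]  ⇒ S*(1)=-
t_0: node(0,0) S=89.3000 payoff=4.7900 vs cont=18.3881 → 18.3881 [wait]  ⇒ S*(0)=-

price = 18.3881
boundary = - - - 49.5012 60.2598 49.5012 60.2598 49.5012 60.2598
tree:
18.3881
25.4364 11.6715
34.1969 17.1710 6.3444
44.5888 24.5222 10.1011 2.6532
53.4265 33.8302 15.6598 4.6621 0.6554
60.6865 44.5888 23.4928 8.0416 1.3078 0.0000
66.6502 53.4265 33.8302 13.5297 2.6096 0.0000 0.0000
71.5492 60.6865 44.5888 21.9756 5.2072 0.0000 0.0000 0.0000
75.5736 66.6502 53.4265 33.8302 10.3905 0.0000 0.0000 0.0000 0.0000
78.8794 71.5492 60.6865 44.5888 20.7333 0.0000 0.0000 0.0000 0.0000 0.0000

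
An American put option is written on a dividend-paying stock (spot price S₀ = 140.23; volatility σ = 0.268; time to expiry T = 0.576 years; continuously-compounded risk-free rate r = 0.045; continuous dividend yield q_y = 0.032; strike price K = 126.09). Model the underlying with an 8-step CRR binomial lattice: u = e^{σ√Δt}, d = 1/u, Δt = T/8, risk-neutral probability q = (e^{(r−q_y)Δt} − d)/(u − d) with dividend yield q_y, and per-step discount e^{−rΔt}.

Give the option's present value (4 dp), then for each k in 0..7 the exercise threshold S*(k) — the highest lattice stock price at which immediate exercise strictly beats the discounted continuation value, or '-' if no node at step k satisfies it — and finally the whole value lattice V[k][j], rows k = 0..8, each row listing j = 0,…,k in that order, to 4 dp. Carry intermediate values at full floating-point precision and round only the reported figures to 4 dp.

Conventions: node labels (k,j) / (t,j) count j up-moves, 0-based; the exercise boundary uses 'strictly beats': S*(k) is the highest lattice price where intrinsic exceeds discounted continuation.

price = 4.9729
boundary = - - - - - 97.8782 105.1761 113.0181
tree:
4.9729
7.4761 2.3853
10.9614 3.8768 0.8397
15.6008 6.1772 1.4942 0.1600
21.4283 9.6033 2.6312 0.3138 0.0000
28.2118 14.4688 4.5733 0.6155 0.0000 0.0000
35.0033 20.9139 7.8174 1.2073 0.0000 0.0000 0.0000
41.3235 28.2118 13.0719 2.3682 0.0000 0.0000 0.0000 0.0000
47.2052 35.0033 20.9139 4.6452 0.0000 0.0000 0.0000 0.0000 0.0000

Δt=0.07200, u=1.07456, d=0.93061, q=0.48854, disc=e^(-rΔt)=0.99677
k=8 terminal: V=max(K-S,0) → 47.2052 35.0033 20.9139 4.6452 0.0000 0.0000 0.0000 0.0000 0.0000
k=7: j=0 S=84.7665 intr=41.3235 cont=41.1107 V=41.3235[EX]; j=1 S=97.8782 intr=28.2118 cont=28.0291 V=28.2118[EX]; j=2 S=113.0181 intr=13.0719 cont=12.9241 V=13.0719[EX]; j=3 S=130.4998 intr=0.0000 cont=2.3682 V=2.3682[hold]; j=4 S=150.6856 intr=0.0000 cont=0.0000 V=0.0000[hold]; j=5 S=173.9938 intr=0.0000 cont=0.0000 V=0.0000[hold]; j=6 S=200.9073 intr=0.0000 cont=0.0000 V=0.0000[hold]; j=7 S=231.9838 intr=0.0000 cont=0.0000 V=0.0000[hold]  S*(7)=113.0181
k=6: j=0 S=91.0867 intr=35.0033 cont=34.8050 V=35.0033[EX]; j=1 S=105.1761 intr=20.9139 cont=20.7481 V=20.9139[EX]; j=2 S=121.4448 intr=4.6452 cont=7.8174 V=7.8174[hold]; j=3 S=140.2300 intr=0.0000 cont=1.2073 V=1.2073[hold]; j=4 S=161.9209 intr=0.0000 cont=0.0000 V=0.0000[hold]; j=5 S=186.9669 intr=0.0000 cont=0.0000 V=0.0000[hold]; j=6 S=215.8871 intr=0.0000 cont=0.0000 V=0.0000[hold]  S*(6)=105.1761
k=5: j=0 S=97.8782 intr=28.2118 cont=28.0291 V=28.2118[EX]; j=1 S=113.0181 intr=13.0719 cont=14.4688 V=14.4688[hold]; j=2 S=130.4998 intr=0.0000 cont=4.5733 V=4.5733[hold]; j=3 S=150.6856 intr=0.0000 cont=0.6155 V=0.6155[hold]; j=4 S=173.9938 intr=0.0000 cont=0.0000 V=0.0000[hold]; j=5 S=200.9073 intr=0.0000 cont=0.0000 V=0.0000[hold]  S*(5)=97.8782
k=4: j=0 S=105.1761 intr=20.9139 cont=21.4283 V=21.4283[hold]; j=1 S=121.4448 intr=4.6452 cont=9.6033 V=9.6033[hold]; j=2 S=140.2300 intr=0.0000 cont=2.6312 V=2.6312[hold]; j=3 S=161.9209 intr=0.0000 cont=0.3138 V=0.3138[hold]; j=4 S=186.9669 intr=0.0000 cont=0.0000 V=0.0000[hold]  S*(4)=-
k=3: j=0 S=113.0181 intr=13.0719 cont=15.6008 V=15.6008[hold]; j=1 S=130.4998 intr=0.0000 cont=6.1772 V=6.1772[hold]; j=2 S=150.6856 intr=0.0000 cont=1.4942 V=1.4942[hold]; j=3 S=173.9938 intr=0.0000 cont=0.1600 V=0.1600[hold]  S*(3)=-
k=2: j=0 S=121.4448 intr=4.6452 cont=10.9614 V=10.9614[hold]; j=1 S=140.2300 intr=0.0000 cont=3.8768 V=3.8768[hold]; j=2 S=161.9209 intr=0.0000 cont=0.8397 V=0.8397[hold]  S*(2)=-
k=1: j=0 S=130.4998 intr=0.0000 cont=7.4761 V=7.4761[hold]; j=1 S=150.6856 intr=0.0000 cont=2.3853 V=2.3853[hold]  S*(1)=-
k=0: j=0 S=140.2300 intr=0.0000 cont=4.9729 V=4.9729[hold]  S*(0)=-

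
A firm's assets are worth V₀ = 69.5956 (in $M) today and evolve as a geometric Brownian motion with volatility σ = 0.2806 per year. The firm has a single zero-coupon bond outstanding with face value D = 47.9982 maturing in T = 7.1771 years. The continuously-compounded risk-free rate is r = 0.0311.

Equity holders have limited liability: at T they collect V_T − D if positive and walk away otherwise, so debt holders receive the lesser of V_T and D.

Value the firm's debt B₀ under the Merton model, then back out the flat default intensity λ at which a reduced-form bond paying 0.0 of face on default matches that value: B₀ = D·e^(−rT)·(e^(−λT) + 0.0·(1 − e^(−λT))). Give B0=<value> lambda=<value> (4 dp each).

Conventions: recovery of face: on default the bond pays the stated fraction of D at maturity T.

B0=33.8441 lambda=0.0176

Equity is a call on the firm's assets struck at D = 47.9982:
d₁ = [ln(V₀/D) + (r + σ²/2)T] / (σ√T)
   = [ln(69.5956/47.9982) + (0.0311 + 0.5·0.2806²)·7.1771] / (0.2806·√7.1771)
   = [0.371538 + 0.505757] / 0.751730 = 1.167034
d₂ = d₁ − σ√T = 1.167034 − 0.751730 = 0.415303
N(d₁) = 0.878402,  N(d₂) = 0.661040,  e^(−rT) = 0.799949
E₀ = V₀·N(d₁) − D·e^(−rT)·N(d₂)
   = 69.5956·0.878402 − 47.9982·0.799949·0.661040 = 35.751534
B₀ = V₀ − E₀ = 69.5956 − 35.751534 = 33.844066
e^(−λT) = (B₀·e^(rT)/D − 0)/(1 − 0) = (33.8441·1.250080/47.9982 − 0)/1 = 0.88144646
λ = −ln(0.88144646)/7.1771 = 0.017582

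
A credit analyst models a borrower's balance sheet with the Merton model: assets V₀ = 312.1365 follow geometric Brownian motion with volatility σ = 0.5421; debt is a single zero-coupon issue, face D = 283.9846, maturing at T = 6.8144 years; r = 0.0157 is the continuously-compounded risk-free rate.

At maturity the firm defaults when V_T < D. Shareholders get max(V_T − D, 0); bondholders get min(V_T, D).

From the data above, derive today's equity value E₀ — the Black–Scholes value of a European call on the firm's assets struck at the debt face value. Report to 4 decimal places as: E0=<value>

E0=177.4609

Work the structural quantities from V₀ = 312.1365 against face 283.9846:
d₁ = [ln(V₀/D) + (r + σ²/2)T] / (σ√T)
   = [ln(312.1365/283.9846) + (0.0157 + 0.5·0.5421²)·6.8144] / (0.5421·√6.8144)
   = [0.094521 + 1.108268] / 1.415120 = 0.849955
d₂ = d₁ − σ√T = 0.849955 − 1.415120 = -0.565164
N(d₁) = 0.802325,  N(d₂) = 0.285981,  e^(−rT) = 0.898538
E₀ = V₀·N(d₁) − D·e^(−rT)·N(d₂)
   = 312.1365·0.802325 − 283.9846·0.898538·0.285981 = 177.460886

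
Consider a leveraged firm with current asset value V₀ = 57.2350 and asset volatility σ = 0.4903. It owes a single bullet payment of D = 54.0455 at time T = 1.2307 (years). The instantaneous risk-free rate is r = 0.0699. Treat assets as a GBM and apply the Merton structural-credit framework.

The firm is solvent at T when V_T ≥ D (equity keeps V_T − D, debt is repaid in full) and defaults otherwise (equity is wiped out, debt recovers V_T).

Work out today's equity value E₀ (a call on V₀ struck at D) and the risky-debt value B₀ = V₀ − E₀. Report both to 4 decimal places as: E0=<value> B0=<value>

E0=15.6561 B0=41.5789

With assets at 57.2350 and a single debt payment of 54.0455 at 1.2307 years:
d₁ = [ln(V₀/D) + (r + σ²/2)T] / (σ√T)
   = [ln(57.2350/54.0455) + (0.0699 + 0.5·0.4903²)·1.2307] / (0.4903·√1.2307)
   = [0.057339 + 0.233952] / 0.543924 = 0.535538
d₂ = d₁ − σ√T = 0.535538 − 0.543924 = -0.008386
N(d₁) = 0.703861,  N(d₂) = 0.496655,  e^(−rT) = 0.917570
E₀ = V₀·N(d₁) − D·e^(−rT)·N(d₂)
   = 57.2350·0.703861 − 54.0455·0.917570·0.496655 = 15.656110
B₀ = V₀ − E₀ = 57.2350 − 15.656110 = 41.578890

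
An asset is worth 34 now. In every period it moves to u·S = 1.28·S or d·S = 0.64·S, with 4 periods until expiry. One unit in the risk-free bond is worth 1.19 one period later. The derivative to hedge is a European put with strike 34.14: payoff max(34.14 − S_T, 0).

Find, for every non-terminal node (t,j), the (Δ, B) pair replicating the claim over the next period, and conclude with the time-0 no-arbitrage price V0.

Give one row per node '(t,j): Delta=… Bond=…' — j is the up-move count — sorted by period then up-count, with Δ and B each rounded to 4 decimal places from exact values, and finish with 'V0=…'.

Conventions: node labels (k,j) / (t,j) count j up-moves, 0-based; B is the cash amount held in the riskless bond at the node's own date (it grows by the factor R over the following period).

The replicating-portfolio and risk-neutral prices coincide; use p* = (1.19−0.64)/(1.28−0.64) = 0.8594 for the latter.
At maturity the claim pays: V(4,0)=28.4357, V(4,1)=22.7315, V(4,2)=11.3230, V(4,3)=0.0000, V(4,4)=0.0000
Node (3,0) S=8.9129: V=(p*·22.7315+(1−p*)·28.4357)/1.19=19.7762; Δ=(22.7315−28.4357)/(11.4085−5.7043)=-1.0000; B=V−Δ·S=28.6891
Node (3,1) S=17.8258: V=(p*·11.3230+(1−p*)·22.7315)/1.19=10.8633; Δ=(11.3230−22.7315)/(22.8170−11.4085)=-1.0000; B=V−Δ·S=28.6891
Node (3,2) S=35.6516: V=(p*·0.0000+(1−p*)·11.3230)/1.19=1.3381; Δ=(0.0000−11.3230)/(45.6340−22.8170)=-0.4963; B=V−Δ·S=19.0302
Node (3,3) S=71.3032: V=(p*·0.0000+(1−p*)·0.0000)/1.19=0.0000; Δ=(0.0000−0.0000)/(91.2681−45.6340)=0.0000; B=V−Δ·S=0.0000
Node (2,0) S=13.9264: V=(p*·10.8633+(1−p*)·19.7762)/1.19=10.1821; Δ=(10.8633−19.7762)/(17.8258−8.9129)=-1.0000; B=V−Δ·S=24.1085
Node (2,1) S=27.8528: V=(p*·1.3381+(1−p*)·10.8633)/1.19=2.2500; Δ=(1.3381−10.8633)/(35.6516−17.8258)=-0.5344; B=V−Δ·S=17.1332
Node (2,2) S=55.7056: V=(p*·0.0000+(1−p*)·1.3381)/1.19=0.1581; Δ=(0.0000−1.3381)/(71.3032−35.6516)=-0.0375; B=V−Δ·S=2.2488
Node (1,0) S=21.7600: V=(p*·2.2500+(1−p*)·10.1821)/1.19=2.8281; Δ=(2.2500−10.1821)/(27.8528−13.9264)=-0.5696; B=V−Δ·S=15.2219
Node (1,1) S=43.5200: V=(p*·0.1581+(1−p*)·2.2500)/1.19=0.3801; Δ=(0.1581−2.2500)/(55.7056−27.8528)=-0.0751; B=V−Δ·S=3.6487
Node (0,0) S=34.0000: V=(p*·0.3801+(1−p*)·2.8281)/1.19=0.6087; Δ=(0.3801−2.8281)/(43.5200−21.7600)=-0.1125; B=V−Δ·S=4.4338
Check: Δ(0,0)·S0 + B(0,0) = 0.6087 = V0.

(0,0): Delta=-0.1125 Bond=4.4338
(1,0): Delta=-0.5696 Bond=15.2219
(1,1): Delta=-0.0751 Bond=3.6487
(2,0): Delta=-1.0000 Bond=24.1085
(2,1): Delta=-0.5344 Bond=17.1332
(2,2): Delta=-0.0375 Bond=2.2488
(3,0): Delta=-1.0000 Bond=28.6891
(3,1): Delta=-1.0000 Bond=28.6891
(3,2): Delta=-0.4963 Bond=19.0302
(3,3): Delta=0.0000 Bond=0.0000
V0=0.6087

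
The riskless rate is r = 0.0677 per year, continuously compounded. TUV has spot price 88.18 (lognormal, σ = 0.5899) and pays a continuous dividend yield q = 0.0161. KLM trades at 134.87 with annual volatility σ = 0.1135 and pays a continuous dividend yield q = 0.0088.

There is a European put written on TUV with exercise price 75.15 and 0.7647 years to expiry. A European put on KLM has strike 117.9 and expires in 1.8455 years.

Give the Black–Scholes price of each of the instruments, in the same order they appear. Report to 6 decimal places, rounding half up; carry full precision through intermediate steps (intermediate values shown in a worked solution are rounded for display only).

price(TUV put K=75.15) = 9.413274
price(KLM put K=117.9) = 0.443377

[TUV put K=75.15]
σ√T = 0.5899·√0.7647 = 0.515851
d₁ = (ln(S/K) + (r−q+σ²/2)T) / (σ√T) = (ln(88.18/75.15) + (0.0677−0.0161+0.5899²/2)·0.7647) / 0.515851 = (0.159894 + 0.172509) / 0.515851 = 0.644379
d₂ = d₁ − σ√T = 0.644379 − 0.515851 = 0.128529
e^{−rT} = 0.949547
e^{−qT} = 0.987764
N(−d₁) = 0.259665,  N(−d₂) = 0.448865
price = K·e^{−rT}·N(−d₂) − S·e^{−qT}·N(−d₁) = 32.030334 − 22.617060 = 9.413274
[KLM put K=117.9]
σ√T = 0.1135·√1.8455 = 0.154189
d₁ = (ln(S/K) + (r−q+σ²/2)T) / (σ√T) = (ln(134.87/117.9) + (0.0677−0.0088+0.1135²/2)·1.8455) / 0.154189 = (0.134475 + 0.120587) / 0.154189 = 1.654216
d₂ = d₁ − σ√T = 1.654216 − 0.154189 = 1.500027
e^{−rT} = 0.882550
e^{−qT} = 0.983891
N(−d₁) = 0.049042,  N(−d₂) = 0.066804
price = K·e^{−rT}·N(−d₂) − S·e^{−qT}·N(−d₁) = 6.951098 − 6.507721 = 0.443377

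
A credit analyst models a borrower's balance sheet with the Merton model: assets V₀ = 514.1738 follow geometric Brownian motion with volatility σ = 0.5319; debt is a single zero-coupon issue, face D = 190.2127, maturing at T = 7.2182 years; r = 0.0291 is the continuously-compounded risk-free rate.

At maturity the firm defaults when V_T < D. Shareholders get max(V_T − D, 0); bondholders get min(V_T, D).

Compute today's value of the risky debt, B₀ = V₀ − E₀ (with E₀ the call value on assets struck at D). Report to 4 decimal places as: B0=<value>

Equity is a call on the firm's assets struck at D = 190.2127:
d₁ = [ln(V₀/D) + (r + σ²/2)T] / (σ√T)
   = [ln(514.1738/190.2127) + (0.0291 + 0.5·0.5319²)·7.2182] / (0.5319·√7.2182)
   = [0.994418 + 1.231128] / 1.429040 = 1.557371
d₂ = d₁ − σ√T = 1.557371 − 1.429040 = 0.128331
N(d₁) = 0.940309,  N(d₂) = 0.551056,  e^(−rT) = 0.810544
E₀ = V₀·N(d₁) − D·e^(−rT)·N(d₂)
   = 514.1738·0.940309 − 190.2127·0.810544·0.551056 = 398.522598
B₀ = V₀ − E₀ = 514.1738 − 398.522598 = 115.651202

B0=115.6512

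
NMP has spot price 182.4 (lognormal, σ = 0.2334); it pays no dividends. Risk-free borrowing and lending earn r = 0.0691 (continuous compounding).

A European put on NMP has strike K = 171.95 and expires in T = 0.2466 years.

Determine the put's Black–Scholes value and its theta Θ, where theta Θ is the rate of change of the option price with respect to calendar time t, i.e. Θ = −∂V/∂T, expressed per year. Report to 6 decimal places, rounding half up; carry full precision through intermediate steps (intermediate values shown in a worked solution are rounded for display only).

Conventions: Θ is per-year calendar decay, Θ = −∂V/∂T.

σ√T = 0.2334·√0.2466 = 0.115904
d₁ = (ln(S/K) + (r+σ²/2)T) / (σ√T) = (ln(182.4/171.95) + (0.0691+0.2334²/2)·0.2466) / 0.115904 = (0.058998 + 0.023757) / 0.115904 = 0.714000
d₂ = d₁ − σ√T = 0.714000 − 0.115904 = 0.598096
e^{−rT} = 0.983104
N(−d₁) = 0.237614,  N(−d₂) = 0.274888
Put price V = K·e^{−rT}·N(−d₂) − S·N(−d₁) = 46.468367 − 43.340729 = 3.127638
φ(d₁) = (1/√(2π))·e^{−d₁²/2} = 0.309179
Θ = −S·φ(d₁)·σ/(2√T) + r·K·e^{−rT}·N(−d₂) = −13.252826 + 3.210964 = -10.041861

price = 3.127638
Θ = -10.041861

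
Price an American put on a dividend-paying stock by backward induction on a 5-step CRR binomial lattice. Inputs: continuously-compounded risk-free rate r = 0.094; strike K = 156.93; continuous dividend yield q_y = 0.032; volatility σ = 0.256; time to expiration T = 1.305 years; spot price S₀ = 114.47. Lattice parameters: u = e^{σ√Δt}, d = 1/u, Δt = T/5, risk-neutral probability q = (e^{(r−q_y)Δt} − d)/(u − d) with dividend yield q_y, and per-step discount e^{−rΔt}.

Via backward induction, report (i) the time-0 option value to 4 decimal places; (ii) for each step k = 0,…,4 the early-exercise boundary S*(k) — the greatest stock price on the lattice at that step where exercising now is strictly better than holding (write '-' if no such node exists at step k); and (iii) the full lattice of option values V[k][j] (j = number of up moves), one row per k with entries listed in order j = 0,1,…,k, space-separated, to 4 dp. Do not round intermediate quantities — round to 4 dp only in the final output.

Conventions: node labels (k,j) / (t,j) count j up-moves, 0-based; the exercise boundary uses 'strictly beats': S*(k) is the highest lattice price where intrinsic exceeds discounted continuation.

Δt=0.26100  u=1.13972  d=0.87741  q=0.52954  discount=0.97576
step 5 (expiry): payoffs max(K−S,0) = 97.4057 79.6098 56.4934 26.4659 0.0000 0.0000
step 4: (k=4,j=0): S=67.8412, K−S=89.0888, hold=85.8498 ⇒ V=89.0888 exercise | (k=4,j=1): S=88.1237, K−S=68.8063, hold=65.7360 ⇒ V=68.8063 exercise | (k=4,j=2): S=114.4700, K−S=42.4600, hold=39.6088 ⇒ V=42.4600 exercise | (k=4,j=3): S=148.6931, K−S=8.2369, hold=12.1494 ⇒ V=12.1494 continue | (k=4,j=4): S=193.1478, K−S=0.0000, hold=0.0000 ⇒ V=0.0000 continue  boundary S*=114.4700
step 3: (k=3,j=0): S=77.3202, K−S=79.6098, hold=76.4496 ⇒ V=79.6098 exercise | (k=3,j=1): S=100.4366, K−S=56.4934, hold=53.5254 ⇒ V=56.4934 exercise | (k=3,j=2): S=130.4641, K−S=26.4659, hold=25.7692 ⇒ V=26.4659 exercise | (k=3,j=3): S=169.4690, K−S=0.0000, hold=5.5773 ⇒ V=5.5773 continue  boundary S*=130.4641
step 2: (k=2,j=0): S=88.1237, K−S=68.8063, hold=65.7360 ⇒ V=68.8063 exercise | (k=2,j=1): S=114.4700, K−S=42.4600, hold=39.6088 ⇒ V=42.4600 exercise | (k=2,j=2): S=148.6931, K−S=8.2369, hold=15.0312 ⇒ V=15.0312 continue  boundary S*=114.4700
step 1: (k=1,j=0): S=100.4366, K−S=56.4934, hold=53.5254 ⇒ V=56.4934 exercise | (k=1,j=1): S=130.4641, K−S=26.4659, hold=27.2583 ⇒ V=27.2583 continue  boundary S*=100.4366
step 0: (k=0,j=0): S=114.4700, K−S=42.4600, hold=40.0183 ⇒ V=42.4600 exercise  boundary S*=114.4700

price = 42.4600
boundary = 114.4700 100.4366 114.4700 130.4641 114.4700
tree:
42.4600
56.4934 27.2583
68.8063 42.4600 15.0312
79.6098 56.4934 26.4659 5.5773
89.0888 68.8063 42.4600 12.1494 0.0000
97.4057 79.6098 56.4934 26.4659 0.0000 0.0000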